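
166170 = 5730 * 29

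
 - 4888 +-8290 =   -  13178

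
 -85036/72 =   -  1182 + 17/18  =  -1181.06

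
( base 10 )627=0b1001110011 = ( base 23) 146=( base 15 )2bc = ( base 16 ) 273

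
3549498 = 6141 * 578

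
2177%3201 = 2177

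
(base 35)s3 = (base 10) 983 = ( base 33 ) tq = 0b1111010111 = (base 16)3D7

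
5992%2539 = 914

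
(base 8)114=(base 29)2i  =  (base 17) 48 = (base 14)56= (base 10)76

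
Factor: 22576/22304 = 83/82 = 2^(-1 )*41^(-1 )*83^1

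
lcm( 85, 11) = 935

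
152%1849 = 152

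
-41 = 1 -42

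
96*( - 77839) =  - 7472544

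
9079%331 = 142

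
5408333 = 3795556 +1612777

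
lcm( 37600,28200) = 112800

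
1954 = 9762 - 7808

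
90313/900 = 100 + 313/900=100.35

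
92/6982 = 46/3491 =0.01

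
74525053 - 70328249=4196804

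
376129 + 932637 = 1308766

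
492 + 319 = 811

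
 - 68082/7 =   -  9726 = - 9726.00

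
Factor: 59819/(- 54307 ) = -11^(  -  1) *41^1*1459^1*4937^( - 1)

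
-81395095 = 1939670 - 83334765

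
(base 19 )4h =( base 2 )1011101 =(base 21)49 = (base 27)3c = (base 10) 93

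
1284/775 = 1284/775 = 1.66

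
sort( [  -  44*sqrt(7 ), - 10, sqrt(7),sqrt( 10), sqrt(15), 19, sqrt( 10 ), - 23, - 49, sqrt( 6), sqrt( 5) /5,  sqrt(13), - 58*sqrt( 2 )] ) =[ - 44* sqrt(7),-58*sqrt(2), - 49, - 23, - 10,  sqrt( 5 )/5 , sqrt( 6), sqrt( 7 ), sqrt( 10),sqrt( 10) , sqrt(13 ), sqrt(15), 19 ]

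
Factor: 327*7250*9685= 22960713750=   2^1*3^1 * 5^4 *13^1*29^1*109^1*149^1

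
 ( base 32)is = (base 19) 1CF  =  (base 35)H9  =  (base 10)604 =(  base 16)25C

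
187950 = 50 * 3759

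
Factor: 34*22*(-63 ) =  - 2^2*3^2  *  7^1*11^1 * 17^1 = - 47124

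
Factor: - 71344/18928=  - 7^2*13^( - 1) = - 49/13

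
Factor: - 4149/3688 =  - 2^(-3 )*3^2 = -  9/8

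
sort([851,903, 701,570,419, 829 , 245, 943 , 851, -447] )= [ - 447  ,  245,419,570,701 , 829, 851, 851 , 903,943]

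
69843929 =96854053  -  27010124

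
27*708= 19116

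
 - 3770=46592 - 50362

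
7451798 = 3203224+4248574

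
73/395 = 73/395 = 0.18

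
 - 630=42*( - 15) 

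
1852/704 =2  +  111/176= 2.63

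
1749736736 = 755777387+993959349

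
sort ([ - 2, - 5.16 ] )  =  [ - 5.16, - 2] 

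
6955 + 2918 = 9873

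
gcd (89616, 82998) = 6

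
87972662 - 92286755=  -4314093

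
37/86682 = 37/86682=0.00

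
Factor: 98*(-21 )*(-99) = 2^1 * 3^3*7^3*11^1= 203742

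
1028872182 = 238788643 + 790083539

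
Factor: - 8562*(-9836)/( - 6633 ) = -2^3*3^( - 1)*11^( - 1)*67^ ( - 1 )*1427^1*2459^1 = - 28071944/2211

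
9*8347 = 75123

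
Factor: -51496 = -2^3*41^1*157^1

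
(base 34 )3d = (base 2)1110011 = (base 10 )115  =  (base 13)8b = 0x73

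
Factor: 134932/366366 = 2^1*3^ ( - 1)*  11^( - 1 )* 13^( - 1)*79^1 = 158/429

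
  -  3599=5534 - 9133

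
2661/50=2661/50 = 53.22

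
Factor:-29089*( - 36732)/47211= 356165716/15737 =2^2*19^1*1531^1 * 3061^1*15737^ ( - 1 ) 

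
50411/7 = 7201 + 4/7 = 7201.57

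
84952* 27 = 2293704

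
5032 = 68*74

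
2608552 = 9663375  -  7054823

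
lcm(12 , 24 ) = 24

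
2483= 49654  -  47171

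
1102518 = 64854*17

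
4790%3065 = 1725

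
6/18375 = 2/6125 = 0.00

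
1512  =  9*168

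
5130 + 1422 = 6552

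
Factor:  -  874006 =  - 2^1 * 7^1*163^1 * 383^1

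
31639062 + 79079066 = 110718128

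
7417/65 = 7417/65 = 114.11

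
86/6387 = 86/6387 = 0.01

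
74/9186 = 37/4593 = 0.01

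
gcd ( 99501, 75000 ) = 3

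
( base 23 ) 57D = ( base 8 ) 5403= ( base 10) 2819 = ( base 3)10212102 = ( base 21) 685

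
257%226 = 31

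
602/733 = 602/733 = 0.82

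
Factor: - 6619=  -  6619^1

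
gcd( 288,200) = 8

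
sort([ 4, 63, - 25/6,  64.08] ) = [ - 25/6, 4, 63,64.08 ]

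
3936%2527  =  1409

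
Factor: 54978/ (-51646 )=  -  33/31 = - 3^1*11^1*31^( - 1) 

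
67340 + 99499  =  166839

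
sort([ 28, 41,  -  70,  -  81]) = [ - 81, - 70,  28, 41]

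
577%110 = 27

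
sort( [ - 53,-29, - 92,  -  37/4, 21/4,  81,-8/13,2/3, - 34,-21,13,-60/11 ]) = [-92,- 53,-34, -29 , - 21, - 37/4,- 60/11, - 8/13, 2/3,21/4,13, 81 ] 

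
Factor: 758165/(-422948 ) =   -  2^( - 2 )*5^1* 43^( - 1)*53^1*2459^(-1)*2861^1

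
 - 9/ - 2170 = 9/2170  =  0.00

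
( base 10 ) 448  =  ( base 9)547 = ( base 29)fd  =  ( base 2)111000000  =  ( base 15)1ed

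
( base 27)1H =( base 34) 1a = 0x2C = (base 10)44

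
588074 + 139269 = 727343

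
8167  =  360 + 7807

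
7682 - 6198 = 1484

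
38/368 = 19/184 = 0.10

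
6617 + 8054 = 14671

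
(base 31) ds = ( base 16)1af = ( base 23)ih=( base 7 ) 1154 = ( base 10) 431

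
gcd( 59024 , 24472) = 56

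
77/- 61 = - 77/61=- 1.26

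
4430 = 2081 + 2349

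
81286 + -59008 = 22278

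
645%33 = 18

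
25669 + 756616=782285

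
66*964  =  63624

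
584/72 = 8 + 1/9= 8.11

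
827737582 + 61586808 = 889324390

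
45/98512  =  45/98512 = 0.00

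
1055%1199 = 1055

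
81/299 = 81/299 = 0.27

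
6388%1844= 856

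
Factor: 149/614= 2^( - 1 )*149^1*307^( - 1 )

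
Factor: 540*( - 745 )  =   - 402300 =- 2^2*3^3*5^2*149^1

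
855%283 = 6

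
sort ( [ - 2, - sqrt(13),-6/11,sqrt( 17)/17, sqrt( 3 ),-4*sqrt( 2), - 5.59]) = [-4 * sqrt( 2),  -  5.59, -sqrt(13),-2, - 6/11  ,  sqrt( 17)/17, sqrt( 3) ]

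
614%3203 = 614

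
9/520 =9/520 = 0.02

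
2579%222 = 137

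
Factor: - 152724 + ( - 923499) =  - 3^1 * 61^1*5881^1  =  - 1076223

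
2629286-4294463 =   -  1665177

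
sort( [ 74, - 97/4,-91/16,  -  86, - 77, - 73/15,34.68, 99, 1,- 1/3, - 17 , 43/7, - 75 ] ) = [ - 86, - 77, - 75, - 97/4,-17,  -  91/16, - 73/15  ,-1/3,1, 43/7,  34.68,74, 99] 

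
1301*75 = 97575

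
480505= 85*5653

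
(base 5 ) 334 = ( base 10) 94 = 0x5e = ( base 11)86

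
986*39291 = 38740926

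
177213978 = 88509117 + 88704861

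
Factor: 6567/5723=3^1*11^1*  59^( - 1)*97^( - 1 )*199^1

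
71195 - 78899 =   -  7704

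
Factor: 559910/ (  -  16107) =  -730/21 = - 2^1*3^(-1)*5^1*7^( - 1 )*73^1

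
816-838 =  - 22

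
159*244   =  38796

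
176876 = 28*6317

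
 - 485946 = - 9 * 53994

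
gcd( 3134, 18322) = 2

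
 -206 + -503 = -709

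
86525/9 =86525/9 =9613.89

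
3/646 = 3/646 = 0.00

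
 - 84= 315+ - 399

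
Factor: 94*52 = 4888=2^3*13^1*47^1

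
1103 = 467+636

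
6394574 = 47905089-41510515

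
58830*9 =529470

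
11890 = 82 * 145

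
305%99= 8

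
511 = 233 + 278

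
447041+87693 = 534734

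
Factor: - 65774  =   - 2^1*32887^1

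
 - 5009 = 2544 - 7553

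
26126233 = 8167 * 3199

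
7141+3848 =10989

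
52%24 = 4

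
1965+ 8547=10512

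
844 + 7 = 851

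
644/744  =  161/186 = 0.87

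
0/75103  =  0 = 0.00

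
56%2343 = 56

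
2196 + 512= 2708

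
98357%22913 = 6705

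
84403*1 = 84403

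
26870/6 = 13435/3 = 4478.33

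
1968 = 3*656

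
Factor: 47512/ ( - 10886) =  - 23756/5443 = - 2^2*5443^(-1 ) * 5939^1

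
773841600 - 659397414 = 114444186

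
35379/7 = 35379/7 = 5054.14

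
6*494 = 2964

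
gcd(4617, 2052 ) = 513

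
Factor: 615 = 3^1*5^1*41^1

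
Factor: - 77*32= - 2464 = -2^5*7^1*11^1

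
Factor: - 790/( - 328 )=395/164 =2^( - 2)*5^1*41^ ( - 1)*79^1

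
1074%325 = 99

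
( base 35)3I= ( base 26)4J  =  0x7B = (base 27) 4f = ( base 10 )123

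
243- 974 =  - 731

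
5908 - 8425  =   - 2517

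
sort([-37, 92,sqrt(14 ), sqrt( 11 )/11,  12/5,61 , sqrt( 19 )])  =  [  -  37, sqrt( 11)/11,  12/5 , sqrt ( 14 ) , sqrt( 19 ),  61, 92] 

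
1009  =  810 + 199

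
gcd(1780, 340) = 20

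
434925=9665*45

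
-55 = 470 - 525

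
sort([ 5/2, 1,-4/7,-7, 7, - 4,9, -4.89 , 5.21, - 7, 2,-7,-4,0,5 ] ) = [-7, -7,-7,-4.89,-4,-4, - 4/7 , 0,1,2, 5/2,5,5.21,7, 9]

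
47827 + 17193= 65020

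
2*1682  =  3364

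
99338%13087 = 7729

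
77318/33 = 2342 + 32/33 = 2342.97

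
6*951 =5706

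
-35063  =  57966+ - 93029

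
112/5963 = 112/5963 = 0.02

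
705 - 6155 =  - 5450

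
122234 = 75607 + 46627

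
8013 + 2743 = 10756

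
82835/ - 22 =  - 82835/22  =  - 3765.23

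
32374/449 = 32374/449 = 72.10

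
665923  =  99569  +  566354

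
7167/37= 193 + 26/37 = 193.70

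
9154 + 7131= 16285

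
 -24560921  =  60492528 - 85053449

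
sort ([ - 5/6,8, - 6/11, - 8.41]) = [ - 8.41, - 5/6, - 6/11,8 ] 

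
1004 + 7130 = 8134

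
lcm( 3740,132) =11220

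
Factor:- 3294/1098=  - 3^1 = -  3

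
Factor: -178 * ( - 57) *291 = 2952486  =  2^1 * 3^2*19^1 * 89^1* 97^1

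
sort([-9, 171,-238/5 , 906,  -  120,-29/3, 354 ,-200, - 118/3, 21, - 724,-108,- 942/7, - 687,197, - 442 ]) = [ - 724, - 687,-442 ,-200, - 942/7, - 120,-108, - 238/5, - 118/3,-29/3,-9, 21, 171,197, 354,906 ] 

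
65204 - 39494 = 25710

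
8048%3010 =2028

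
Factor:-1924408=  - 2^3*240551^1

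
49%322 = 49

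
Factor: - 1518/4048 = -3/8 = -2^ (-3 )* 3^1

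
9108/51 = 178+10/17 = 178.59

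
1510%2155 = 1510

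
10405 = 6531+3874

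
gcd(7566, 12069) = 3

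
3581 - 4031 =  - 450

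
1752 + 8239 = 9991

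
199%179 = 20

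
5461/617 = 8 +525/617 = 8.85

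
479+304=783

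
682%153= 70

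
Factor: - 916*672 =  - 615552 = - 2^7*3^1*7^1*229^1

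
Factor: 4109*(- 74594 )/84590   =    -  5^(  -  1) * 7^1*11^(-1 )*13^1 * 19^1*151^1*587^1*769^ ( - 1 ) = - 153253373/42295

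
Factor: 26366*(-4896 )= - 129087936=- 2^6*3^2*17^1*13183^1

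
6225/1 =6225 =6225.00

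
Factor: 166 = 2^1*83^1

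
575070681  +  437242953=1012313634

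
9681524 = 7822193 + 1859331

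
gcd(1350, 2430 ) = 270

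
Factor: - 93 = -3^1*31^1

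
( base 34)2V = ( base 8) 143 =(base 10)99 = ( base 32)33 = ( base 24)43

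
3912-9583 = - 5671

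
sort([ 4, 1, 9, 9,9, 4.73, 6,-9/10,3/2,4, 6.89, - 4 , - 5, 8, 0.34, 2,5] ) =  [ - 5, - 4,-9/10, 0.34, 1,3/2, 2, 4,4, 4.73, 5,  6, 6.89, 8, 9,  9 , 9]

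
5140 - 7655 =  - 2515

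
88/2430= 44/1215 = 0.04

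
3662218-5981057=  - 2318839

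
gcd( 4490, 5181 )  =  1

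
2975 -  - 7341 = 10316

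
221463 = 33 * 6711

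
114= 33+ 81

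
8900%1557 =1115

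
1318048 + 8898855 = 10216903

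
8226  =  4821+3405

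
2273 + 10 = 2283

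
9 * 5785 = 52065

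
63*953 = 60039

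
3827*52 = 199004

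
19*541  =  10279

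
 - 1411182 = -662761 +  - 748421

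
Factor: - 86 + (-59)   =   - 145 = -  5^1*29^1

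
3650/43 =84 + 38/43 = 84.88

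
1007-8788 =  - 7781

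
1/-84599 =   -  1/84599 = - 0.00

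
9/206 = 9/206 = 0.04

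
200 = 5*40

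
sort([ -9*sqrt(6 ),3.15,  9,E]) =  [ - 9*sqrt(6 ),E,  3.15, 9]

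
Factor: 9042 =2^1 * 3^1 * 11^1*137^1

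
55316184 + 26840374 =82156558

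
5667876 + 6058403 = 11726279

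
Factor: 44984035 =5^1*127^1*70841^1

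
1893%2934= 1893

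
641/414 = 641/414 = 1.55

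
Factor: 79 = 79^1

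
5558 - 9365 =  - 3807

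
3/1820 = 3/1820 = 0.00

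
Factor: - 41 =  - 41^1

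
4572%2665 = 1907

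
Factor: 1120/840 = 4/3= 2^2*3^( - 1) 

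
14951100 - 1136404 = 13814696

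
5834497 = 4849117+985380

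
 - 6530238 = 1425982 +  - 7956220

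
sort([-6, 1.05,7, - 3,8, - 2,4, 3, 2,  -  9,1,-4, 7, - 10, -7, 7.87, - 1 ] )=[-10, - 9, - 7,-6 , - 4,-3,-2,-1, 1, 1.05, 2, 3,4,  7, 7,7.87, 8 ]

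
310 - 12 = 298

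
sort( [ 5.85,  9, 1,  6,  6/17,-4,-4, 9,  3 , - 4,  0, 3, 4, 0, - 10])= [-10, - 4, -4, - 4 , 0,0 , 6/17, 1,  3, 3,4,5.85, 6  ,  9,  9]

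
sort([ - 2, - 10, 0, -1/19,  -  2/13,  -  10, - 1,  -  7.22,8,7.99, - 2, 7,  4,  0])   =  [ - 10,- 10, - 7.22, - 2, - 2, - 1, - 2/13, - 1/19,  0  ,  0 , 4, 7,  7.99,8 ]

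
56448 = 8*7056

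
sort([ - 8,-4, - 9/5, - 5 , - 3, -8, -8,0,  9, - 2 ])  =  [- 8, - 8, - 8, - 5, - 4, -3, - 2,-9/5, 0,9 ] 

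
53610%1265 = 480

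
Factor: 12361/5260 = 2^( - 2)*5^(-1 )*47^1 = 47/20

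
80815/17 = 80815/17 = 4753.82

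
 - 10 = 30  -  40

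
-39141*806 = - 31547646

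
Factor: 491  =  491^1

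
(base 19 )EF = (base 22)ch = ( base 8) 431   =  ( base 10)281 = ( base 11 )236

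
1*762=762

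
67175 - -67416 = 134591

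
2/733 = 2/733 = 0.00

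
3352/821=4+68/821 = 4.08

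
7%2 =1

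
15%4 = 3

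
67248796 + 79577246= 146826042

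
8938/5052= 1 + 1943/2526 = 1.77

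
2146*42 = 90132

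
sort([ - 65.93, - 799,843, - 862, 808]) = [ -862, - 799, - 65.93, 808, 843] 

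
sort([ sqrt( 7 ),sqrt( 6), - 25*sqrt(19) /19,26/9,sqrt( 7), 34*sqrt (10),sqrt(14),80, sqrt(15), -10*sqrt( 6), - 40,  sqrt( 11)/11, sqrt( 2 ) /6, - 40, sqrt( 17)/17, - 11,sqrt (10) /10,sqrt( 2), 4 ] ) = [-40, - 40, - 10*sqrt( 6) , - 11, - 25*sqrt( 19)/19,sqrt( 2 ) /6,  sqrt( 17)/17,  sqrt(11) /11, sqrt( 10)/10 , sqrt(2),  sqrt(6 ), sqrt(7) , sqrt (7),26/9 , sqrt(14),sqrt(15),4,80, 34*sqrt (10 ) ]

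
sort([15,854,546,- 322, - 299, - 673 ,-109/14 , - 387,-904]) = [ - 904,-673, - 387,-322, - 299,  -  109/14,15,546,  854]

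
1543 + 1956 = 3499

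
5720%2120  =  1480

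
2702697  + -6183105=-3480408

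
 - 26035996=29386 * ( - 886 )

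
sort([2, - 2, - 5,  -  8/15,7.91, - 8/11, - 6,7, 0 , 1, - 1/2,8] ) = [ - 6, - 5, - 2, - 8/11,-8/15, - 1/2, 0, 1,  2,7,7.91, 8 ]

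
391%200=191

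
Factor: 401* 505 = 5^1 * 101^1* 401^1 = 202505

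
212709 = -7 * ( - 30387 ) 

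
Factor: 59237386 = 2^1*13^1*2278361^1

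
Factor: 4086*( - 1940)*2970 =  - 23542714800 = - 2^4*3^5*5^2*11^1*97^1 * 227^1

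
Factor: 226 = 2^1 * 113^1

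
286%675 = 286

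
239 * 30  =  7170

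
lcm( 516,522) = 44892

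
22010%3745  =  3285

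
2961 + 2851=5812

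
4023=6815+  - 2792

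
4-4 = 0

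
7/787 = 7/787 = 0.01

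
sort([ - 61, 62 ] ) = [-61,62]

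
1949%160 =29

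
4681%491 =262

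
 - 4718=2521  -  7239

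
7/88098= 7/88098= 0.00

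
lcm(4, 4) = 4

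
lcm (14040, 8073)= 322920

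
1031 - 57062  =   - 56031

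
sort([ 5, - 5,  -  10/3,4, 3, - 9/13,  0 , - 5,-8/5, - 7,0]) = [ - 7, - 5, - 5, - 10/3, - 8/5,-9/13,0,0, 3, 4,5]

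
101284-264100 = -162816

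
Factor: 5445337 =107^1*50891^1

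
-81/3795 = -27/1265 =-0.02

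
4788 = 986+3802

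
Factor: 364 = 2^2*7^1*13^1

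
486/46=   243/23 = 10.57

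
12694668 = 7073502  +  5621166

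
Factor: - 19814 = - 2^1 * 9907^1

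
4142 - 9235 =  - 5093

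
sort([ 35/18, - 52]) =[ - 52,35/18]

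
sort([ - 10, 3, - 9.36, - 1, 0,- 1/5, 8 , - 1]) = [ - 10, - 9.36, - 1, - 1, - 1/5, 0, 3, 8]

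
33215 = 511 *65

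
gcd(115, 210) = 5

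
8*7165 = 57320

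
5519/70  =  5519/70  =  78.84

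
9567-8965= 602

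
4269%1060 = 29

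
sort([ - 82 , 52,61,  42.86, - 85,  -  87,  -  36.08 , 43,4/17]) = [ - 87, - 85, - 82,-36.08,4/17, 42.86, 43 , 52,61]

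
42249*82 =3464418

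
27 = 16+11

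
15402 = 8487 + 6915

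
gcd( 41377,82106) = 1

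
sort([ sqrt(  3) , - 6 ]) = [  -  6, sqrt( 3) ] 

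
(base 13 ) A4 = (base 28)4M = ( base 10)134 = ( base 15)8E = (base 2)10000110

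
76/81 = 76/81 = 0.94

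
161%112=49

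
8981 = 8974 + 7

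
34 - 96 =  - 62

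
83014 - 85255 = - 2241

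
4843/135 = 35 + 118/135 = 35.87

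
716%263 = 190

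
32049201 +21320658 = 53369859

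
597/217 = 2+163/217 = 2.75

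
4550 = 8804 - 4254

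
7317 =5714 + 1603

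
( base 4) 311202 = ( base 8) 6542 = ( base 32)3b2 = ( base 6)23510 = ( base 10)3426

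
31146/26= 15573/13=1197.92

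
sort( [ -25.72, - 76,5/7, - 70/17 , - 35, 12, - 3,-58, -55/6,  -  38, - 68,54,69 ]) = [ - 76, - 68, - 58, - 38, - 35, - 25.72, - 55/6, - 70/17, - 3, 5/7,12,  54,69]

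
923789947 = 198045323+725744624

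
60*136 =8160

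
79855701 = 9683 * 8247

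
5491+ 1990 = 7481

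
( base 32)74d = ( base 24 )CGD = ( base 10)7309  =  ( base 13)3433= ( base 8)16215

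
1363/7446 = 1363/7446 =0.18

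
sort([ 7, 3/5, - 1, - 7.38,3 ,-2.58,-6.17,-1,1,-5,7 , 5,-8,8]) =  [-8 , - 7.38 ,  -  6.17, - 5, - 2.58 ,-1, - 1,3/5,1,3 , 5,7,7,8 ]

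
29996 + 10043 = 40039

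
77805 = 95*819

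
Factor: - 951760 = -2^4* 5^1*11897^1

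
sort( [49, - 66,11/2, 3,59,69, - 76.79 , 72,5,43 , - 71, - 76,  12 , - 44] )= [ - 76.79 , - 76, - 71 ,-66, - 44, 3,5 , 11/2,12, 43, 49,59, 69,  72 ]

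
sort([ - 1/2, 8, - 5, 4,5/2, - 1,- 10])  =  [ - 10, - 5, - 1, - 1/2,5/2 , 4,8]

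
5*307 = 1535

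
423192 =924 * 458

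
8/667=8/667 = 0.01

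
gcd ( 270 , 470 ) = 10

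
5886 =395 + 5491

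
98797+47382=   146179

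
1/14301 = 1/14301=0.00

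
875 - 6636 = -5761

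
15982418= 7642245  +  8340173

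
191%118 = 73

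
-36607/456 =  -36607/456  =  - 80.28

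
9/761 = 9/761 = 0.01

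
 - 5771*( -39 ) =225069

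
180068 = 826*218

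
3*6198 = 18594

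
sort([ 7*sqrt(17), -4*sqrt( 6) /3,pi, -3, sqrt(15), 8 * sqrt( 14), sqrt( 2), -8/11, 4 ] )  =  [ - 4*sqrt( 6 ) /3,-3,  -  8/11 , sqrt(2),pi,sqrt( 15 ),4 , 7*sqrt(17 ),8*sqrt (14 )]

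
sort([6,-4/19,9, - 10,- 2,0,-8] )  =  [  -  10, - 8,-2,-4/19,0, 6,9]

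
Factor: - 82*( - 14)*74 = 2^3*7^1 * 37^1*41^1=84952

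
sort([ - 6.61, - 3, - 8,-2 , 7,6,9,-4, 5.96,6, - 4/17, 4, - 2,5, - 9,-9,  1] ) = [ - 9,-9, -8 ,  -  6.61, - 4, - 3,  -  2, - 2 ,-4/17,1, 4, 5,5.96,6,6, 7,9]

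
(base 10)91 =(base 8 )133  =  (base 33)2P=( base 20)4b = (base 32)2R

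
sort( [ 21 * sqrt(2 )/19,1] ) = [ 1,21* sqrt( 2)/19]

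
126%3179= 126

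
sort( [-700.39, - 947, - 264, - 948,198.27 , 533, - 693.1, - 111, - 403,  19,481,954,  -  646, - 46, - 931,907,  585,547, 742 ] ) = [-948, - 947, - 931,-700.39, - 693.1, - 646,  -  403, - 264, - 111, - 46 , 19,198.27,481,533,547,585,742,907  ,  954 ]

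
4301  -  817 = 3484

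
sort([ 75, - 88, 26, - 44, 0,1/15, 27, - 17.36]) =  [ - 88 , - 44, - 17.36, 0,1/15, 26, 27, 75] 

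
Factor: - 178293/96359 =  - 3^1 * 103^1 *167^( - 1) = - 309/167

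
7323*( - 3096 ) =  - 22672008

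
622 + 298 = 920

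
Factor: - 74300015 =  - 5^1 * 14860003^1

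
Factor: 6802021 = 1613^1*4217^1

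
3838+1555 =5393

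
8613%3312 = 1989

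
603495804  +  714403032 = 1317898836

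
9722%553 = 321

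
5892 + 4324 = 10216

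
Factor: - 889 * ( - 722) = 2^1*7^1*19^2*127^1=641858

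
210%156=54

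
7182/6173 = 1+1009/6173 = 1.16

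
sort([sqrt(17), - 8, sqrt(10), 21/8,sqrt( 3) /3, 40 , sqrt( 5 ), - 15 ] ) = [ - 15, - 8,sqrt(  3 ) /3, sqrt( 5) , 21/8, sqrt( 10),sqrt(17 ), 40]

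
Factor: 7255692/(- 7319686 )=  -  2^1*3^2*11^( - 1)*47^ (-1 )*7079^(-1) * 201547^1 = - 3627846/3659843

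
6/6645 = 2/2215 = 0.00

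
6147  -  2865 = 3282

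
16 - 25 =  - 9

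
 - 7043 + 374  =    -  6669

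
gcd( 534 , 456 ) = 6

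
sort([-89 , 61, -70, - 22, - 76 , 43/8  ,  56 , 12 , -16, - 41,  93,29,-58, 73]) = [ - 89,- 76,-70,-58 , - 41, - 22,-16,43/8,12,29,56, 61 , 73, 93] 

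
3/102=1/34 = 0.03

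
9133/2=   9133/2= 4566.50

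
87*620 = 53940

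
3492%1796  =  1696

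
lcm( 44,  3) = 132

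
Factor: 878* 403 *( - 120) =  - 42460080 = - 2^4*3^1 * 5^1 * 13^1*31^1*439^1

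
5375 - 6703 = -1328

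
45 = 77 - 32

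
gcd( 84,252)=84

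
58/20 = 2 + 9/10 = 2.90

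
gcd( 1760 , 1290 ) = 10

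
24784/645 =24784/645 = 38.42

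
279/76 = 3 + 51/76 = 3.67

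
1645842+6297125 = 7942967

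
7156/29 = 7156/29 = 246.76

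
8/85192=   1/10649 =0.00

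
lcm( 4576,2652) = 233376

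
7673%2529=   86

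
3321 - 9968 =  -6647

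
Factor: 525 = 3^1*5^2 * 7^1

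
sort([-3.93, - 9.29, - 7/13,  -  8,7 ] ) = [ - 9.29, - 8, - 3.93, - 7/13,7] 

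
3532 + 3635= 7167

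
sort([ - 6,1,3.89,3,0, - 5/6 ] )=[ - 6, - 5/6,0, 1, 3,3.89]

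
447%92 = 79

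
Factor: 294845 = 5^1*109^1*541^1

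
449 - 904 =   -  455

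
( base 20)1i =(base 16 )26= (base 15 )28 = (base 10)38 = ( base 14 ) 2A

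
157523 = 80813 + 76710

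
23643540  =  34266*690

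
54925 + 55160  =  110085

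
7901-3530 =4371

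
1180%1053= 127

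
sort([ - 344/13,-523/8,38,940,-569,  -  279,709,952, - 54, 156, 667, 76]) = [ - 569, - 279,-523/8, - 54, - 344/13,38 , 76,156 , 667,709 , 940, 952 ] 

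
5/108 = 5/108 = 0.05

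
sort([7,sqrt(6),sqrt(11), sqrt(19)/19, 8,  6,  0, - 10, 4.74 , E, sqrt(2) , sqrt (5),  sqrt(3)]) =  [- 10,  0,  sqrt( 19 )/19  ,  sqrt(2), sqrt( 3), sqrt(5), sqrt( 6 ), E,  sqrt(11 ),  4.74,  6, 7,  8]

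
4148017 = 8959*463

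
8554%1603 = 539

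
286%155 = 131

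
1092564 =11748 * 93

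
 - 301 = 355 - 656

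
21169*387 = 8192403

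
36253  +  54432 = 90685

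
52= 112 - 60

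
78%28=22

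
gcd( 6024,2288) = 8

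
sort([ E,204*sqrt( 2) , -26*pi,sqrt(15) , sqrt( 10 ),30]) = [  -  26*pi,E,sqrt( 10),sqrt(15 ),30,204 * sqrt(2) ] 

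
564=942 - 378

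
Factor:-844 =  - 2^2*211^1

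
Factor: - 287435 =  - 5^1*57487^1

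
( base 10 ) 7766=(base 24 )DBE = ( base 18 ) 15h8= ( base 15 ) 247B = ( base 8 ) 17126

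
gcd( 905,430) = 5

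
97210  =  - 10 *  ( - 9721) 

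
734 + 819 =1553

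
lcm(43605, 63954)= 959310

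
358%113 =19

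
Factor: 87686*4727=414491722  =  2^1*17^1 * 29^1*163^1  *  2579^1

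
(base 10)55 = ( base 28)1R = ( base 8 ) 67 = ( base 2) 110111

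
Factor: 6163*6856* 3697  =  2^3*857^1 * 3697^1*6163^1 = 156211293016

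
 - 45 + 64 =19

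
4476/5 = 895 + 1/5=895.20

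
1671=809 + 862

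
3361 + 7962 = 11323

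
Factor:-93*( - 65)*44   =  265980 =2^2*3^1*5^1*11^1*13^1*  31^1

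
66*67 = 4422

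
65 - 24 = 41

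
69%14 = 13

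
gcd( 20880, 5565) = 15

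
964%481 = 2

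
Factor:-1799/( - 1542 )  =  2^( - 1)*3^( -1)*7^1 = 7/6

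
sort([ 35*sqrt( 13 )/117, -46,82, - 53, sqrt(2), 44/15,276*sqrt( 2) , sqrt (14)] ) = [ - 53,  -  46, 35*sqrt( 13 )/117,  sqrt(2),44/15,sqrt(14 ),82,  276*sqrt (2 ) ] 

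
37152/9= 4128 = 4128.00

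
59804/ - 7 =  - 8544 + 4/7=   - 8543.43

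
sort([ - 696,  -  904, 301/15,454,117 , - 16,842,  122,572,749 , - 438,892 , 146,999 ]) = [-904 , - 696, - 438, - 16, 301/15,117, 122, 146,  454,572,749, 842,892, 999 ]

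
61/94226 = 61/94226= 0.00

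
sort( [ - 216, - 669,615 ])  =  [ - 669, - 216,  615]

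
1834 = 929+905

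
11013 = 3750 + 7263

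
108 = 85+23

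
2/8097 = 2/8097 = 0.00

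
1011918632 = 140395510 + 871523122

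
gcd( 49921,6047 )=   1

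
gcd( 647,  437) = 1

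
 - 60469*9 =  -544221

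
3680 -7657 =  - 3977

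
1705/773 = 2 + 159/773 = 2.21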